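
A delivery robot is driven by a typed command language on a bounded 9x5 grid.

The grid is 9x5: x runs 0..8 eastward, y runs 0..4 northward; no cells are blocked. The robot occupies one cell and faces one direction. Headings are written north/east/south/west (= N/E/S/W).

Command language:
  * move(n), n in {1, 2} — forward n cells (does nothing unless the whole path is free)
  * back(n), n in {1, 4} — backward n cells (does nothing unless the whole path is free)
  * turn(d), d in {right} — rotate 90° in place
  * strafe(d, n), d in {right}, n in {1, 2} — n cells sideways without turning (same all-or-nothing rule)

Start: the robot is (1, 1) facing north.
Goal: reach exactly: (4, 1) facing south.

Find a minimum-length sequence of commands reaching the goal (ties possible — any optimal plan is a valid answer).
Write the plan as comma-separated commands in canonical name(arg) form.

t0: (1, 1) facing north
[1] after turn(right): (1, 1) facing east
[2] after move(1): (2, 1) facing east
[3] after move(2): (4, 1) facing east
[4] after turn(right): (4, 1) facing south
nothing shorter than 4 reaches the goal.

turn(right), move(1), move(2), turn(right)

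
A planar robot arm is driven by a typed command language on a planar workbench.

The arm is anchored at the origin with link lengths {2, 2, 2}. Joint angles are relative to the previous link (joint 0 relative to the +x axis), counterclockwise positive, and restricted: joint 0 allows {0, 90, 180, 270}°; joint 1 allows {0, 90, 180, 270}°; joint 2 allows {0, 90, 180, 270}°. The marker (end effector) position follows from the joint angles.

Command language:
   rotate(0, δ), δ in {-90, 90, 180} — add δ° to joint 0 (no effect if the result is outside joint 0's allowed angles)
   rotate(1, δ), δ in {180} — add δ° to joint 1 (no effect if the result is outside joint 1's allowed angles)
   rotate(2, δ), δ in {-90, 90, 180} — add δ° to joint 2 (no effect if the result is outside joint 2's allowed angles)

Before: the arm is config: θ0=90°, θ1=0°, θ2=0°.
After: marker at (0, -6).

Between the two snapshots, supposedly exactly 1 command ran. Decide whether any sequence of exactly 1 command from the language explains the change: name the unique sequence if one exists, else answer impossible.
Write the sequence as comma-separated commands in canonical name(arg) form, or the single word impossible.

t0: config: θ0=90°, θ1=0°, θ2=0°
[1] after rotate(0, 180): config: θ0=270°, θ1=0°, θ2=0°
all 7 alternatives checked — unique.

rotate(0, 180)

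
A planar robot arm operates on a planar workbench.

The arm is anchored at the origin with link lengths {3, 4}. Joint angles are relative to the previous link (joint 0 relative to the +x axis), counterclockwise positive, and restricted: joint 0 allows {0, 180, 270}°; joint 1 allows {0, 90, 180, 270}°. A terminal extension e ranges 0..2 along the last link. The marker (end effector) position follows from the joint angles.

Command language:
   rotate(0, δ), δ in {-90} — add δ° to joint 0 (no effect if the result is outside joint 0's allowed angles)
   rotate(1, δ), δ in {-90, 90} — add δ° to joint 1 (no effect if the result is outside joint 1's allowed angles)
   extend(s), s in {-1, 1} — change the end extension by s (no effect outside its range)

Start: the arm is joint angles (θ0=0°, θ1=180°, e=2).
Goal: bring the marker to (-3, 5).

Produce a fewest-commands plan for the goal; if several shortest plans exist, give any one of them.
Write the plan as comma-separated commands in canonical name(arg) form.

t0: joint angles (θ0=0°, θ1=180°, e=2)
step 1 (extend(-1)): joint angles (θ0=0°, θ1=180°, e=1)
step 2 (rotate(1, 90)): joint angles (θ0=0°, θ1=270°, e=1)
step 3 (rotate(0, -90)): joint angles (θ0=270°, θ1=270°, e=1)
step 4 (rotate(0, -90)): joint angles (θ0=180°, θ1=270°, e=1)
no 3-step plan works, so 4 is optimal.

extend(-1), rotate(1, 90), rotate(0, -90), rotate(0, -90)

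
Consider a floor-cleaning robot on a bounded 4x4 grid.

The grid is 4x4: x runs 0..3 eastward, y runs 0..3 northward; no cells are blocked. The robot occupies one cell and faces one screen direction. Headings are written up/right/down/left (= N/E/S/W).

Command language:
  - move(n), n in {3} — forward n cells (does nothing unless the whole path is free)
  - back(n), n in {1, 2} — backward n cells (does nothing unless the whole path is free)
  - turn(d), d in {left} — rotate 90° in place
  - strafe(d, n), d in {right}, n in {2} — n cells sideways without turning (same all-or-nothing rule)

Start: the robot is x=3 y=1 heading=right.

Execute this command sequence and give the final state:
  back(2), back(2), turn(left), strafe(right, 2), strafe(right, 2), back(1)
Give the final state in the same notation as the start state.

x=3 y=0 heading=up

start: x=3 y=1 heading=right
[1] after back(2): x=1 y=1 heading=right
[2] after back(2): x=1 y=1 heading=right
[3] after turn(left): x=1 y=1 heading=up
[4] after strafe(right, 2): x=3 y=1 heading=up
[5] after strafe(right, 2): x=3 y=1 heading=up
[6] after back(1): x=3 y=0 heading=up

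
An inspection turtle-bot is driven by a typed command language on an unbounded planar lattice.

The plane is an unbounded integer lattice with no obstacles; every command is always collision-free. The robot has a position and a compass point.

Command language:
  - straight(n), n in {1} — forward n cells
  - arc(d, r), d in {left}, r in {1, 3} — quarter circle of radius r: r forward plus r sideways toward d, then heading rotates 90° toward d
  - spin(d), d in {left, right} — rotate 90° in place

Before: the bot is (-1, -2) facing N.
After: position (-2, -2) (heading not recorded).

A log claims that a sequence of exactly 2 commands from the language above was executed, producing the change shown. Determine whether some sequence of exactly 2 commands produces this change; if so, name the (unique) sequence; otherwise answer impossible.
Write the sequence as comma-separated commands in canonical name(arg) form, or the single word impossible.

spin(left), straight(1)

key: running straight(1) before spin(left) would end elsewhere — order is forced
start: (-1, -2) facing N
[1] after spin(left): (-1, -2) facing W
[2] after straight(1): (-2, -2) facing W
all 25 alternatives checked — unique.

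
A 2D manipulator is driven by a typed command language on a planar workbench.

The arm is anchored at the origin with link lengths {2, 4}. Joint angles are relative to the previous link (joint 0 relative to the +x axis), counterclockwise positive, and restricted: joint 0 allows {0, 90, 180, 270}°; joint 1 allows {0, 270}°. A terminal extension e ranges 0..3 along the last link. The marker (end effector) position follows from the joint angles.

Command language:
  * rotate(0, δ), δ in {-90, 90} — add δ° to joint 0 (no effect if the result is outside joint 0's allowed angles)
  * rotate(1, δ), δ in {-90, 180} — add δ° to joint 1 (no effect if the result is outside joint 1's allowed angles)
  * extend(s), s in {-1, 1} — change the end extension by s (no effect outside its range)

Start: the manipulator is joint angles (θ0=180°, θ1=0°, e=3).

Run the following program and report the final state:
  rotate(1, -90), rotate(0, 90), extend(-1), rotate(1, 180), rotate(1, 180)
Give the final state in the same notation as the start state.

initial: joint angles (θ0=180°, θ1=0°, e=3)
[1] after rotate(1, -90): joint angles (θ0=180°, θ1=270°, e=3)
[2] after rotate(0, 90): joint angles (θ0=270°, θ1=270°, e=3)
[3] after extend(-1): joint angles (θ0=270°, θ1=270°, e=2)
[4] after rotate(1, 180): joint angles (θ0=270°, θ1=270°, e=2)
[5] after rotate(1, 180): joint angles (θ0=270°, θ1=270°, e=2)

joint angles (θ0=270°, θ1=270°, e=2)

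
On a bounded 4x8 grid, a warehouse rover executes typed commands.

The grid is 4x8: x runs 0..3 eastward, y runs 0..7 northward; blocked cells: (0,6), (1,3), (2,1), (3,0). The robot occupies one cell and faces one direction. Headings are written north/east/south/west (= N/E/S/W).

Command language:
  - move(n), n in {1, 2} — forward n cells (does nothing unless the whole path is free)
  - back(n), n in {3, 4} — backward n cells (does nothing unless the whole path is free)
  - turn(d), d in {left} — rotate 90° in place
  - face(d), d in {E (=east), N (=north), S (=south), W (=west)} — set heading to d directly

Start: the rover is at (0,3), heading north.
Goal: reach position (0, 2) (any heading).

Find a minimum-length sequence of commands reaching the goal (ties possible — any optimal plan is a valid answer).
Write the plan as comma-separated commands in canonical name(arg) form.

move(2), back(3)

start: at (0,3), heading north
[1] after move(2): at (0,5), heading north
[2] after back(3): at (0,2), heading north
nothing shorter than 2 reaches the goal.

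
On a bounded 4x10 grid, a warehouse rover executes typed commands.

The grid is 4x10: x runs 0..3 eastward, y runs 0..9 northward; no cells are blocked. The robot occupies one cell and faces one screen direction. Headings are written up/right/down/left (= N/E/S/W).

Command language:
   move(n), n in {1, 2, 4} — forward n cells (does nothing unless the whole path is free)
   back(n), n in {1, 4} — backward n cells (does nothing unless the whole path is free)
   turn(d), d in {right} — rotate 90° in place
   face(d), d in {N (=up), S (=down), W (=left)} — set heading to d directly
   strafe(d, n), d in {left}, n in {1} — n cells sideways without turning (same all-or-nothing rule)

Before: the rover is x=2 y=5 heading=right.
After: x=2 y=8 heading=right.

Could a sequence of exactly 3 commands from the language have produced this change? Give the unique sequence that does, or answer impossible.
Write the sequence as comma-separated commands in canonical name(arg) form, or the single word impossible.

strafe(left, 1), strafe(left, 1), strafe(left, 1)

key: heading stays E — no command in the sequence turns
t0: x=2 y=5 heading=right
step 1 (strafe(left, 1)): x=2 y=6 heading=right
step 2 (strafe(left, 1)): x=2 y=7 heading=right
step 3 (strafe(left, 1)): x=2 y=8 heading=right
uniquely the one of 1000 3-step routes that fits.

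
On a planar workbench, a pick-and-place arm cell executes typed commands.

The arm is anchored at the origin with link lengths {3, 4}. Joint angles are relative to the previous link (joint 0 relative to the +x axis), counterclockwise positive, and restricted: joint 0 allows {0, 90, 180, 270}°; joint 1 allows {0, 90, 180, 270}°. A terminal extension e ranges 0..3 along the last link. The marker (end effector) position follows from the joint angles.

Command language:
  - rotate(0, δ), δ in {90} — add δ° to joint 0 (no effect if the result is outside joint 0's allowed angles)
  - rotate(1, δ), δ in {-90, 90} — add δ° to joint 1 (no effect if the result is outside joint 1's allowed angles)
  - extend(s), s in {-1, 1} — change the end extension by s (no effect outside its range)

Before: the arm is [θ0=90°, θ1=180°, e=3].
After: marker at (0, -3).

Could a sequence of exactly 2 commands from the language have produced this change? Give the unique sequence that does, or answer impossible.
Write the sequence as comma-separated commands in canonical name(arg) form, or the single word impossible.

key: running extend(-1) before extend(1) would end elsewhere — order is forced
begin: [θ0=90°, θ1=180°, e=3]
[1] after extend(1): [θ0=90°, θ1=180°, e=3]
[2] after extend(-1): [θ0=90°, θ1=180°, e=2]
no rival 2-sequence matches.

extend(1), extend(-1)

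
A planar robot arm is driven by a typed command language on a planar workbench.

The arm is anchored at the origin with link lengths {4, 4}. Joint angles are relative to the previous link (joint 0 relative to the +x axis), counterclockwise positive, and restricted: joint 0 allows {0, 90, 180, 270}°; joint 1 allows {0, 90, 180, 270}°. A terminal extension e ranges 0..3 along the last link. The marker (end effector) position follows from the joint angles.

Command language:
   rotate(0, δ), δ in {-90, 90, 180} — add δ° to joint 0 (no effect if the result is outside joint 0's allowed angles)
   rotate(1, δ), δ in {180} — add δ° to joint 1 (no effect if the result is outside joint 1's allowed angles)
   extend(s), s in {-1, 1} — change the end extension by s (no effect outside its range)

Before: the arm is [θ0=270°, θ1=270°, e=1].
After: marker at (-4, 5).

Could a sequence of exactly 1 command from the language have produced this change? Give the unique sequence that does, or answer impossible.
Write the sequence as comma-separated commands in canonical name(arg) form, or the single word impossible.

rotate(0, -90)

t0: [θ0=270°, θ1=270°, e=1]
step 1 (rotate(0, -90)): [θ0=180°, θ1=270°, e=1]
no other 1-command option fits: unique.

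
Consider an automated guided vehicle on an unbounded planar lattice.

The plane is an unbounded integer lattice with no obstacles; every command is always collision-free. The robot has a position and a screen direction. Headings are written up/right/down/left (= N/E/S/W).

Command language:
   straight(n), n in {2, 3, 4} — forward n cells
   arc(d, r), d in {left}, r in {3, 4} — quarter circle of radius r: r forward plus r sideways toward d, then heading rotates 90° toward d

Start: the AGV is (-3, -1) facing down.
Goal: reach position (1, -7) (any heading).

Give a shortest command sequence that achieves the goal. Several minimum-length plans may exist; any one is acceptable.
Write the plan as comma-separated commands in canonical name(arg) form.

straight(2), arc(left, 4)

start: (-3, -1) facing down
[1] after straight(2): (-3, -3) facing down
[2] after arc(left, 4): (1, -7) facing right
minimal: 2 command(s), checked below 2.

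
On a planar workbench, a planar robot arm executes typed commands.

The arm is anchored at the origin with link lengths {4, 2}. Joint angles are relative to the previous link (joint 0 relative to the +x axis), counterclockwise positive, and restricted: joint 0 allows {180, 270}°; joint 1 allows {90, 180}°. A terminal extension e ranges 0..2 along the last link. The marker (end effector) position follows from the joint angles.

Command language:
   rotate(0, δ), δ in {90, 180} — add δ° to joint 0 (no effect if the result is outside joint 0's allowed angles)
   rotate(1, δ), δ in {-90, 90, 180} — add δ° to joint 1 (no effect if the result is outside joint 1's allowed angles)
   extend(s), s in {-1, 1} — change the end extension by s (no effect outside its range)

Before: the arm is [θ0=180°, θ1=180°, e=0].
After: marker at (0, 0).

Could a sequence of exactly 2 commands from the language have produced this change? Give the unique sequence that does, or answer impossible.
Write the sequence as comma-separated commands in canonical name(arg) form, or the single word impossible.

from: [θ0=180°, θ1=180°, e=0]
[1] after extend(1): [θ0=180°, θ1=180°, e=1]
[2] after extend(1): [θ0=180°, θ1=180°, e=2]
uniquely the one of 49 2-step routes that fits.

extend(1), extend(1)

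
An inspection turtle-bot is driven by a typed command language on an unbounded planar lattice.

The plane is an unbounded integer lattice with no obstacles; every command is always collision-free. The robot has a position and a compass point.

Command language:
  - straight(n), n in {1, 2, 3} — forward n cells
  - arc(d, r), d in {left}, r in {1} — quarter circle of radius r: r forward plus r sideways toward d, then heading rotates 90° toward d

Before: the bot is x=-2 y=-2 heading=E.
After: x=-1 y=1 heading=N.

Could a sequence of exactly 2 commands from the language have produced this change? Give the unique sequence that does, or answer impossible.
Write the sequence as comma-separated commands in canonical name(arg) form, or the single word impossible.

key: order matters: swapping arc(left, 1) and straight(2) lands elsewhere
t0: x=-2 y=-2 heading=E
t=1 arc(left, 1) ⇒ x=-1 y=-1 heading=N
t=2 straight(2) ⇒ x=-1 y=1 heading=N
uniquely the one of 16 2-step routes that fits.

arc(left, 1), straight(2)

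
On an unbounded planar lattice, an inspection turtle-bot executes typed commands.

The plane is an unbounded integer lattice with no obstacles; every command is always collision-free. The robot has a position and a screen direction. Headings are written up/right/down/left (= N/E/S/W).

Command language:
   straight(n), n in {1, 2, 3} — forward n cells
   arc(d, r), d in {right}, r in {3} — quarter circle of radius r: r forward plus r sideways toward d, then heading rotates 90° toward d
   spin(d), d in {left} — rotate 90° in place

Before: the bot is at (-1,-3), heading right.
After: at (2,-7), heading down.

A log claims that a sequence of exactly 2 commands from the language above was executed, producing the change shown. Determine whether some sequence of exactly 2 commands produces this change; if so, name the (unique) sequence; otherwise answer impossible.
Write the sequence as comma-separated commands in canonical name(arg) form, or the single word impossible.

key: cell and facing (now S) both changed — the 2 commands mix motion and turning
from: at (-1,-3), heading right
1. arc(right, 3) → at (2,-6), heading down
2. straight(1) → at (2,-7), heading down
all 25 alternatives checked — unique.

arc(right, 3), straight(1)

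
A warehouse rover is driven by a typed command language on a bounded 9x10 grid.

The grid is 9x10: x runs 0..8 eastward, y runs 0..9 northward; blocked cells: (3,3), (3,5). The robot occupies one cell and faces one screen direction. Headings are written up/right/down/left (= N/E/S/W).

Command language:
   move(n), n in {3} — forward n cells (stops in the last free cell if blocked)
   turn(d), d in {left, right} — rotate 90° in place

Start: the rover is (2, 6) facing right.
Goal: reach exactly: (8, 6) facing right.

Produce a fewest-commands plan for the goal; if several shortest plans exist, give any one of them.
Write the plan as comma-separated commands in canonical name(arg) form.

start: (2, 6) facing right
[1] after move(3): (5, 6) facing right
[2] after move(3): (8, 6) facing right
no 1-step plan works, so 2 is optimal.

move(3), move(3)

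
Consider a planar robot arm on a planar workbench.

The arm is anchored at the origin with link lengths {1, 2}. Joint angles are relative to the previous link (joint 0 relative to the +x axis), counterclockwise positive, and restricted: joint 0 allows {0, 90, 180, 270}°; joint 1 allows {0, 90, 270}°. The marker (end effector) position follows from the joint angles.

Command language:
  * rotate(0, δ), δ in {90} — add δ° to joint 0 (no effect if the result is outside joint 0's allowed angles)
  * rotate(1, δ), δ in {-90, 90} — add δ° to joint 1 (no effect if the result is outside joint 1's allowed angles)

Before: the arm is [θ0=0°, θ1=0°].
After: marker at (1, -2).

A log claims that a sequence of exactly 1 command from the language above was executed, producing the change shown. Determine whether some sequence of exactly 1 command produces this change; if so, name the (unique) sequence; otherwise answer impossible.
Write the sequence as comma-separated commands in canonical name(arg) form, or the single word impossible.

begin: [θ0=0°, θ1=0°]
1. rotate(1, -90) → [θ0=0°, θ1=270°]
no other 1-command option fits: unique.

rotate(1, -90)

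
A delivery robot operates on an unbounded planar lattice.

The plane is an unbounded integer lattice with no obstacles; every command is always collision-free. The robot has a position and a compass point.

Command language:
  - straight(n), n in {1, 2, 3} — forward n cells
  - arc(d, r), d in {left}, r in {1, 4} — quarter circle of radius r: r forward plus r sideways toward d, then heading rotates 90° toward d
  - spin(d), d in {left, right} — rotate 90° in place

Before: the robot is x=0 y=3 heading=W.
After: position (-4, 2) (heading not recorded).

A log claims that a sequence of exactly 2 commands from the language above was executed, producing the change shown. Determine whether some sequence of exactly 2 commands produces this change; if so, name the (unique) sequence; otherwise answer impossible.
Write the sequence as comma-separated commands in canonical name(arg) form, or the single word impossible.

straight(3), arc(left, 1)

key: order matters: swapping straight(3) and arc(left, 1) lands elsewhere
t0: x=0 y=3 heading=W
[1] after straight(3): x=-3 y=3 heading=W
[2] after arc(left, 1): x=-4 y=2 heading=S
no other 2-command option fits: unique.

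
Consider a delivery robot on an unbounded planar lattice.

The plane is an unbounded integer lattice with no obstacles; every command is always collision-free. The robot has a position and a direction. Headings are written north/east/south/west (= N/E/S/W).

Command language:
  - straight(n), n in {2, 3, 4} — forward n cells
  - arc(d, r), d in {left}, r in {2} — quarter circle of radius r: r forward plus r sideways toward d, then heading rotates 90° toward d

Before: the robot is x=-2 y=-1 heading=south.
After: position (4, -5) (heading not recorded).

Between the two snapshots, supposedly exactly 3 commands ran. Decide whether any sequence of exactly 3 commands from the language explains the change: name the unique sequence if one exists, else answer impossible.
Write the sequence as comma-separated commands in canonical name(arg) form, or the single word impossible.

key: running straight(4) before straight(2) would end elsewhere — order is forced
from: x=-2 y=-1 heading=south
[1] after straight(2): x=-2 y=-3 heading=south
[2] after arc(left, 2): x=0 y=-5 heading=east
[3] after straight(4): x=4 y=-5 heading=east
uniquely the one of 64 3-step routes that fits.

straight(2), arc(left, 2), straight(4)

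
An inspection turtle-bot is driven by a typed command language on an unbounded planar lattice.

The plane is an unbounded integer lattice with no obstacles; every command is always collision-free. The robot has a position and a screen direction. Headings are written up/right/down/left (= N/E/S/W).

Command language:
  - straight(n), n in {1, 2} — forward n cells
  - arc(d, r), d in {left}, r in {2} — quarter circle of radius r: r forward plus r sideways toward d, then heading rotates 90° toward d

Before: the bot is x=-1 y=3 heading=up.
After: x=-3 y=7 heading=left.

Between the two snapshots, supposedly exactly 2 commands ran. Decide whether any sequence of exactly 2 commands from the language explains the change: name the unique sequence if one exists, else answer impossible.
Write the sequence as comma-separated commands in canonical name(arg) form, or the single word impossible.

key: cell and facing (now W) both changed — the 2 commands mix motion and turning
start: x=-1 y=3 heading=up
t=1 straight(2) ⇒ x=-1 y=5 heading=up
t=2 arc(left, 2) ⇒ x=-3 y=7 heading=left
no rival 2-sequence matches.

straight(2), arc(left, 2)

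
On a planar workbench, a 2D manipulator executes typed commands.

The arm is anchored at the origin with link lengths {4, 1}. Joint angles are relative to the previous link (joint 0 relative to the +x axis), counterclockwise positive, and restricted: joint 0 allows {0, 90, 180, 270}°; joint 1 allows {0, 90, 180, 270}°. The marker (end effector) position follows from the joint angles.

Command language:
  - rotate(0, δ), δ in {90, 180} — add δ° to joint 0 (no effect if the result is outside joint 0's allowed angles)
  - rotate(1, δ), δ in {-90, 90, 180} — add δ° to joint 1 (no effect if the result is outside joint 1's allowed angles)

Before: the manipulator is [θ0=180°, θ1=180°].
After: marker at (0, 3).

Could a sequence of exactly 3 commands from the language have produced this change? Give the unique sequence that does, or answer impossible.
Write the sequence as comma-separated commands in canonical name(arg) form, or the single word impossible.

t0: [θ0=180°, θ1=180°]
[1] after rotate(0, 90): [θ0=270°, θ1=180°]
[2] after rotate(0, 90): [θ0=0°, θ1=180°]
[3] after rotate(0, 90): [θ0=90°, θ1=180°]
uniquely the one of 125 3-step routes that fits.

rotate(0, 90), rotate(0, 90), rotate(0, 90)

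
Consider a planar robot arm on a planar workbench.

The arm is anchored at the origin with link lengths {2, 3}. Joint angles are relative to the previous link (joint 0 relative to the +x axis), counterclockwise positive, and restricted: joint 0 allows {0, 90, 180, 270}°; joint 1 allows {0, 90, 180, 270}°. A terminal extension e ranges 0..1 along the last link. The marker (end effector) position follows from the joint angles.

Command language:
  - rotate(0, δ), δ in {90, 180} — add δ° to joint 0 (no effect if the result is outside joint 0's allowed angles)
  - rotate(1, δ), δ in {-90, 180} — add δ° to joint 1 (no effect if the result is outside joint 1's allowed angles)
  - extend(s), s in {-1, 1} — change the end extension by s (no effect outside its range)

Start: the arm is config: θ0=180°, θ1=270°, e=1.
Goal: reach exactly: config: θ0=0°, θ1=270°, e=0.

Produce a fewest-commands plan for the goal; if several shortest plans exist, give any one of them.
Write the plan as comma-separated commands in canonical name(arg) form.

rotate(0, 180), extend(-1)

begin: config: θ0=180°, θ1=270°, e=1
step 1 (rotate(0, 180)): config: θ0=0°, θ1=270°, e=1
step 2 (extend(-1)): config: θ0=0°, θ1=270°, e=0
minimal: 2 command(s), checked below 2.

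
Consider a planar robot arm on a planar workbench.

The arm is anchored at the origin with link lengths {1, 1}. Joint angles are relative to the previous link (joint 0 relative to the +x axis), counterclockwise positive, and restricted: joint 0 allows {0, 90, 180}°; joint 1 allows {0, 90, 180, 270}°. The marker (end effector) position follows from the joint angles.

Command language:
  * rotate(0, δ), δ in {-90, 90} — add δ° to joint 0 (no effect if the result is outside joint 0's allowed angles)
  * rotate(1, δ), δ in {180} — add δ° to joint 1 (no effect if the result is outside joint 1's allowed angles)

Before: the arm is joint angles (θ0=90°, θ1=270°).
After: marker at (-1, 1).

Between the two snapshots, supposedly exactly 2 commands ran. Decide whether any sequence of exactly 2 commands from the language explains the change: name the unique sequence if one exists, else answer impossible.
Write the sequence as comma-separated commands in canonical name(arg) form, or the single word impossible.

from: joint angles (θ0=90°, θ1=270°)
t=1 rotate(0, 90) ⇒ joint angles (θ0=180°, θ1=270°)
t=2 rotate(0, 90) ⇒ joint angles (θ0=180°, θ1=270°)
uniquely the one of 9 2-step routes that fits.

rotate(0, 90), rotate(0, 90)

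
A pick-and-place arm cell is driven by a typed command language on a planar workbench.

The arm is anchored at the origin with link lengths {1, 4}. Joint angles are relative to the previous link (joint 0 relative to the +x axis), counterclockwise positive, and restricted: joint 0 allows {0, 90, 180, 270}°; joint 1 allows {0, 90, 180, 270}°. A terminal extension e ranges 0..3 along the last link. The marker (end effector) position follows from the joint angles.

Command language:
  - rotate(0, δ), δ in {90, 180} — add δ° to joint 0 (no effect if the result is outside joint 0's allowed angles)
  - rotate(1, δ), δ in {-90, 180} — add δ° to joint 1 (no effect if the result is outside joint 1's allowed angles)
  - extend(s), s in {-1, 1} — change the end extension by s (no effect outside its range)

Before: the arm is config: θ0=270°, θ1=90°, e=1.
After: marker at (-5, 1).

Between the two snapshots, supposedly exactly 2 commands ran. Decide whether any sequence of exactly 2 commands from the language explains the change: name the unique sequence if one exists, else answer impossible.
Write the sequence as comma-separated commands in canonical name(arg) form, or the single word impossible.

rotate(0, 90), rotate(0, 90)

from: config: θ0=270°, θ1=90°, e=1
1. rotate(0, 90) → config: θ0=0°, θ1=90°, e=1
2. rotate(0, 90) → config: θ0=90°, θ1=90°, e=1
no other 2-command option fits: unique.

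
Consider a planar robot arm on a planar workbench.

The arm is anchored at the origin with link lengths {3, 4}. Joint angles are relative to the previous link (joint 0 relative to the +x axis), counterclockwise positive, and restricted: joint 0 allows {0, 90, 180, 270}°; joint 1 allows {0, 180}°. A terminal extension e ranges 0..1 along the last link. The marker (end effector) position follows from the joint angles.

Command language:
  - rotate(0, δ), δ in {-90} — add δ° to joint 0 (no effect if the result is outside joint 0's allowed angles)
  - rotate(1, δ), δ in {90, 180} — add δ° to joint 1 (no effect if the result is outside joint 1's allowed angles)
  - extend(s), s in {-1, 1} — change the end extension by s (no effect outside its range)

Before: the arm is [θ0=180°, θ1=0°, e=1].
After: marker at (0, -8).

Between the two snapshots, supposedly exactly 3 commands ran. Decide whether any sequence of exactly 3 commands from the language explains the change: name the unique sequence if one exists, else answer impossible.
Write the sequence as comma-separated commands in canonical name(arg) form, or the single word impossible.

from: [θ0=180°, θ1=0°, e=1]
t=1 rotate(0, -90) ⇒ [θ0=90°, θ1=0°, e=1]
t=2 rotate(0, -90) ⇒ [θ0=0°, θ1=0°, e=1]
t=3 rotate(0, -90) ⇒ [θ0=270°, θ1=0°, e=1]
all 125 alternatives checked — unique.

rotate(0, -90), rotate(0, -90), rotate(0, -90)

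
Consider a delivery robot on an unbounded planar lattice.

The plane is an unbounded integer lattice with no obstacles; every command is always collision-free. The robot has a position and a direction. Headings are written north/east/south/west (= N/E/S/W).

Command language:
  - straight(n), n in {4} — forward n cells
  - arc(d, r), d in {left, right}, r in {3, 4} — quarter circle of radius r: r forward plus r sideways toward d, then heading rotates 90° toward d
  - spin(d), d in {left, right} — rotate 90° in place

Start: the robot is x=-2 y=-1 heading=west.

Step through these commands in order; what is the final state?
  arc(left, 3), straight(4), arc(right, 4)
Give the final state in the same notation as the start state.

x=-9 y=-12 heading=west

t0: x=-2 y=-1 heading=west
step 1 (arc(left, 3)): x=-5 y=-4 heading=south
step 2 (straight(4)): x=-5 y=-8 heading=south
step 3 (arc(right, 4)): x=-9 y=-12 heading=west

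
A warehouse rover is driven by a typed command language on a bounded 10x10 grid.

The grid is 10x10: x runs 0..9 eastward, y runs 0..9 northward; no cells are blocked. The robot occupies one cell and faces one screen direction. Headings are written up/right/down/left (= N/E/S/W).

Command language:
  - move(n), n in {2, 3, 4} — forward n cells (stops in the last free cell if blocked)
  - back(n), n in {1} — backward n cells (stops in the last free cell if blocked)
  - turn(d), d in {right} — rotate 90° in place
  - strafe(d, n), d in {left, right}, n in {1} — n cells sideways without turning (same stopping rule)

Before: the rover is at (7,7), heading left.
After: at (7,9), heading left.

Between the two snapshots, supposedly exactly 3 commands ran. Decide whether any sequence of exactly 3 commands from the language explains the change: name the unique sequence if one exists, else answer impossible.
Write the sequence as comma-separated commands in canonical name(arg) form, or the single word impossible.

key: the third strafe(right, 1) runs into the grid edge before its full distance
t0: at (7,7), heading left
step 1 (strafe(right, 1)): at (7,8), heading left
step 2 (strafe(right, 1)): at (7,9), heading left
step 3 (strafe(right, 1)): at (7,9), heading left
uniquely the one of 343 3-step routes that fits.

strafe(right, 1), strafe(right, 1), strafe(right, 1)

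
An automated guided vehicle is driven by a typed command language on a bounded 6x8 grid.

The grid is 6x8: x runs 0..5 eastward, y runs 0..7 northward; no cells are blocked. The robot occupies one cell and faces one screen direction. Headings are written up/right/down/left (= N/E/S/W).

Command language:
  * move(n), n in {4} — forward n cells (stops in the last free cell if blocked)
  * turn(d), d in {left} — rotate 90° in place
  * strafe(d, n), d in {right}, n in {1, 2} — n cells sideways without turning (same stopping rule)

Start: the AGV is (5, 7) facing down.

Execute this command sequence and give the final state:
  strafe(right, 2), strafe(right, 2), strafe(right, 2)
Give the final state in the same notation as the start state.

start: (5, 7) facing down
1. strafe(right, 2) → (3, 7) facing down
2. strafe(right, 2) → (1, 7) facing down
3. strafe(right, 2) → (0, 7) facing down

(0, 7) facing down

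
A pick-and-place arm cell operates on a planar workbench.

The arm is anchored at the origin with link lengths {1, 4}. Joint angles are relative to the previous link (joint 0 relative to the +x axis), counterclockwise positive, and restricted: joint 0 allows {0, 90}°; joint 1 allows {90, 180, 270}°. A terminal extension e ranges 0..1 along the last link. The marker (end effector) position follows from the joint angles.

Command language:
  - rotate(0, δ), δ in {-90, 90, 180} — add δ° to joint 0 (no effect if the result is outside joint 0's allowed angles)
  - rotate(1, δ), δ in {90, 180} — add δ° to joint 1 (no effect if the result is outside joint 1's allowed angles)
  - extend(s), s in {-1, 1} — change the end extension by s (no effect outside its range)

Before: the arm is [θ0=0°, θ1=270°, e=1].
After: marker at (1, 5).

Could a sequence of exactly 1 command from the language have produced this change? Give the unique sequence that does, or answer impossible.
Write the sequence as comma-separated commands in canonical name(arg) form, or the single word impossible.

rotate(1, 180)

initial: [θ0=0°, θ1=270°, e=1]
1. rotate(1, 180) → [θ0=0°, θ1=90°, e=1]
all 7 alternatives checked — unique.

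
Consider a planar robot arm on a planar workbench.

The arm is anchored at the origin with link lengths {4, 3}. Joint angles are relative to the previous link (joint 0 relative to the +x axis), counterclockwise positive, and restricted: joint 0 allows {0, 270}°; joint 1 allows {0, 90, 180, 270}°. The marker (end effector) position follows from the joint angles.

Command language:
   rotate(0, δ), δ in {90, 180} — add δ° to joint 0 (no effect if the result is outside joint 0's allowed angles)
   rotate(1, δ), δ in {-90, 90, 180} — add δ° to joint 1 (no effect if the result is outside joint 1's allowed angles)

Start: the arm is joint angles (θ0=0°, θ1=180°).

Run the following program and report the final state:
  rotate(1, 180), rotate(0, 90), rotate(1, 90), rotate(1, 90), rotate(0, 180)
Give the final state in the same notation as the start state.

joint angles (θ0=0°, θ1=180°)

from: joint angles (θ0=0°, θ1=180°)
1. rotate(1, 180) → joint angles (θ0=0°, θ1=0°)
2. rotate(0, 90) → joint angles (θ0=0°, θ1=0°)
3. rotate(1, 90) → joint angles (θ0=0°, θ1=90°)
4. rotate(1, 90) → joint angles (θ0=0°, θ1=180°)
5. rotate(0, 180) → joint angles (θ0=0°, θ1=180°)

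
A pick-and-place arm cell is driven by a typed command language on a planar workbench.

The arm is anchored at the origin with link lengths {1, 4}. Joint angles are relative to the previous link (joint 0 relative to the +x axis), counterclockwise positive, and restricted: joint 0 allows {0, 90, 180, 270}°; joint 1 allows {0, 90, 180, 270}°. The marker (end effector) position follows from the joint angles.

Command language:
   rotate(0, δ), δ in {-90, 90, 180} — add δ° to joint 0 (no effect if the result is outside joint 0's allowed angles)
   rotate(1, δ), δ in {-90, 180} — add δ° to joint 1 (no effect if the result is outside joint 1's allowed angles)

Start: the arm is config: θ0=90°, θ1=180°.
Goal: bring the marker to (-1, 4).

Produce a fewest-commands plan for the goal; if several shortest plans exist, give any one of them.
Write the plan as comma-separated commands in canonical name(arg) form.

start: config: θ0=90°, θ1=180°
1. rotate(1, 180) → config: θ0=90°, θ1=0°
2. rotate(1, -90) → config: θ0=90°, θ1=270°
3. rotate(0, 90) → config: θ0=180°, θ1=270°
nothing shorter than 3 reaches the goal.

rotate(1, 180), rotate(1, -90), rotate(0, 90)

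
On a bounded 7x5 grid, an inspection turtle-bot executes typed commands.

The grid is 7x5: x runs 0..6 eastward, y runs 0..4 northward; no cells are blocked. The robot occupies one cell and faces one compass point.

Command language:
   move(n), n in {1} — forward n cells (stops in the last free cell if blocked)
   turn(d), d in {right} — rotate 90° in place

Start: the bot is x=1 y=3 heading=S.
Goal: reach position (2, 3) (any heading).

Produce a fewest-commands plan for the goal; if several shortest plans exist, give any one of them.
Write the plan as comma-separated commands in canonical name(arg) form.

turn(right), turn(right), turn(right), move(1)

t0: x=1 y=3 heading=S
step 1 (turn(right)): x=1 y=3 heading=W
step 2 (turn(right)): x=1 y=3 heading=N
step 3 (turn(right)): x=1 y=3 heading=E
step 4 (move(1)): x=2 y=3 heading=E
nothing shorter than 4 reaches the goal.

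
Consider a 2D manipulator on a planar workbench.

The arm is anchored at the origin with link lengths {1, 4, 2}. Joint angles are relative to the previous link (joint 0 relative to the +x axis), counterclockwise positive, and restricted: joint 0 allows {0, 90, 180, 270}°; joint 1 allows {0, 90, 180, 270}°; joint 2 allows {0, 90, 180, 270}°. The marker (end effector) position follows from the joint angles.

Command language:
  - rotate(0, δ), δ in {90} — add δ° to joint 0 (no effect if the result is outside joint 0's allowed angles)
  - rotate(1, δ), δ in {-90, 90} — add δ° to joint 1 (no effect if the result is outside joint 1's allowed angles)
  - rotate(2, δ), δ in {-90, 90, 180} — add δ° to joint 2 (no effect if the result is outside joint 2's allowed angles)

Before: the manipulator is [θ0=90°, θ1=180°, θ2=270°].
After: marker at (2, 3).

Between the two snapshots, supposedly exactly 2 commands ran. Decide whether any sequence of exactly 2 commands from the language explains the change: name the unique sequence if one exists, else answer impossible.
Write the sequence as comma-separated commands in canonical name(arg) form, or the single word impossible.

initial: [θ0=90°, θ1=180°, θ2=270°]
step 1 (rotate(0, 90)): [θ0=180°, θ1=180°, θ2=270°]
step 2 (rotate(0, 90)): [θ0=270°, θ1=180°, θ2=270°]
no rival 2-sequence matches.

rotate(0, 90), rotate(0, 90)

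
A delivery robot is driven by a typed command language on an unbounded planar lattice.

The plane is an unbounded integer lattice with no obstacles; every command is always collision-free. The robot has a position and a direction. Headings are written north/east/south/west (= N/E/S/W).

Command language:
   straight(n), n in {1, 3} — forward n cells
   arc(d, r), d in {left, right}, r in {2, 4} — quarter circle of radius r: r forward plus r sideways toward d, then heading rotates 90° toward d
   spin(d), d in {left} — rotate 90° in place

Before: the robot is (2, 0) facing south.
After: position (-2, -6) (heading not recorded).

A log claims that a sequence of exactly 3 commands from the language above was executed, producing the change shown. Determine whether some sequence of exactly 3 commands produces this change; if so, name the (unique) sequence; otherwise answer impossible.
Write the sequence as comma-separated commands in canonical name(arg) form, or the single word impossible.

key: order matters: swapping straight(1) and arc(right, 4) lands elsewhere
from: (2, 0) facing south
1. straight(1) → (2, -1) facing south
2. straight(1) → (2, -2) facing south
3. arc(right, 4) → (-2, -6) facing west
no other 3-command option fits: unique.

straight(1), straight(1), arc(right, 4)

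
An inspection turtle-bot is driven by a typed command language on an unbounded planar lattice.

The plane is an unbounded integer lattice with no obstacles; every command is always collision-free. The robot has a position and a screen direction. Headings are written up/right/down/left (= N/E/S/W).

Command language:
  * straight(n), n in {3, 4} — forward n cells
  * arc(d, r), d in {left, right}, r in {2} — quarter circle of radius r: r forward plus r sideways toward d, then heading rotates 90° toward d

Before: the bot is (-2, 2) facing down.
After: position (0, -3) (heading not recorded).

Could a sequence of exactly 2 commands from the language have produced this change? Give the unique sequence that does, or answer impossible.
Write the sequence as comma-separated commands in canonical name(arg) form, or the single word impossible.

straight(3), arc(left, 2)

key: running arc(left, 2) before straight(3) would end elsewhere — order is forced
t0: (-2, 2) facing down
step 1 (straight(3)): (-2, -1) facing down
step 2 (arc(left, 2)): (0, -3) facing right
no other 2-command option fits: unique.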